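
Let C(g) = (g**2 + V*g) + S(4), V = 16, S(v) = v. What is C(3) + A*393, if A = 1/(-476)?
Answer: 28643/476 ≈ 60.174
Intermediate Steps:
A = -1/476 ≈ -0.0021008
C(g) = 4 + g**2 + 16*g (C(g) = (g**2 + 16*g) + 4 = 4 + g**2 + 16*g)
C(3) + A*393 = (4 + 3**2 + 16*3) - 1/476*393 = (4 + 9 + 48) - 393/476 = 61 - 393/476 = 28643/476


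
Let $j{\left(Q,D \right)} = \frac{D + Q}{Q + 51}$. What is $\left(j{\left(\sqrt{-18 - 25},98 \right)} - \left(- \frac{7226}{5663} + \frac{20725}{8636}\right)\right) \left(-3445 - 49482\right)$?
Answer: $- \frac{95659981623249}{2309046182} + \frac{2487569 i \sqrt{43}}{2644} \approx -41428.0 + 6169.5 i$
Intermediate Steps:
$j{\left(Q,D \right)} = \frac{D + Q}{51 + Q}$
$\left(j{\left(\sqrt{-18 - 25},98 \right)} - \left(- \frac{7226}{5663} + \frac{20725}{8636}\right)\right) \left(-3445 - 49482\right) = \left(\frac{98 + \sqrt{-18 - 25}}{51 + \sqrt{-18 - 25}} - \left(- \frac{7226}{5663} + \frac{20725}{8636}\right)\right) \left(-3445 - 49482\right) = \left(\frac{98 + \sqrt{-43}}{51 + \sqrt{-43}} - \frac{54961939}{48905668}\right) \left(-52927\right) = \left(\frac{98 + i \sqrt{43}}{51 + i \sqrt{43}} + \left(- \frac{20725}{8636} + \frac{7226}{5663}\right)\right) \left(-52927\right) = \left(\frac{98 + i \sqrt{43}}{51 + i \sqrt{43}} - \frac{54961939}{48905668}\right) \left(-52927\right) = \left(- \frac{54961939}{48905668} + \frac{98 + i \sqrt{43}}{51 + i \sqrt{43}}\right) \left(-52927\right) = \frac{415567220779}{6986524} - \frac{52927 \left(98 + i \sqrt{43}\right)}{51 + i \sqrt{43}}$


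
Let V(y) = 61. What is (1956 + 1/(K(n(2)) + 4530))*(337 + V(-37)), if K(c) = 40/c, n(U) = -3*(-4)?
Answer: 5293718997/6800 ≈ 7.7849e+5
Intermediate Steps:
n(U) = 12
(1956 + 1/(K(n(2)) + 4530))*(337 + V(-37)) = (1956 + 1/(40/12 + 4530))*(337 + 61) = (1956 + 1/(40*(1/12) + 4530))*398 = (1956 + 1/(10/3 + 4530))*398 = (1956 + 1/(13600/3))*398 = (1956 + 3/13600)*398 = (26601603/13600)*398 = 5293718997/6800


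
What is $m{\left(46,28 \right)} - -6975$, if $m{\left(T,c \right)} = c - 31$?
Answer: $6972$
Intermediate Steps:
$m{\left(T,c \right)} = -31 + c$ ($m{\left(T,c \right)} = c - 31 = -31 + c$)
$m{\left(46,28 \right)} - -6975 = \left(-31 + 28\right) - -6975 = -3 + 6975 = 6972$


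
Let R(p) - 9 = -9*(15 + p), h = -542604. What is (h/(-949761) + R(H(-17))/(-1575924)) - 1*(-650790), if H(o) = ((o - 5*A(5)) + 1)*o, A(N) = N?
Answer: 108230171644286255/166305683796 ≈ 6.5079e+5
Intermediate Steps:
H(o) = o*(-24 + o) (H(o) = ((o - 5*5) + 1)*o = ((o - 25) + 1)*o = ((-25 + o) + 1)*o = (-24 + o)*o = o*(-24 + o))
R(p) = -126 - 9*p (R(p) = 9 - 9*(15 + p) = 9 + (-135 - 9*p) = -126 - 9*p)
(h/(-949761) + R(H(-17))/(-1575924)) - 1*(-650790) = (-542604/(-949761) + (-126 - (-153)*(-24 - 17))/(-1575924)) - 1*(-650790) = (-542604*(-1/949761) + (-126 - (-153)*(-41))*(-1/1575924)) + 650790 = (180868/316587 + (-126 - 9*697)*(-1/1575924)) + 650790 = (180868/316587 + (-126 - 6273)*(-1/1575924)) + 650790 = (180868/316587 - 6399*(-1/1575924)) + 650790 = (180868/316587 + 2133/525308) + 650790 = 95686687415/166305683796 + 650790 = 108230171644286255/166305683796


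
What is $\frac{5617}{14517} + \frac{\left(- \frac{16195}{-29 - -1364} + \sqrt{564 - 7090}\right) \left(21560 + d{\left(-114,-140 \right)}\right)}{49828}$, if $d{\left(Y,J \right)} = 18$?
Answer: $- \frac{156646785587}{32189211882} + \frac{10789 i \sqrt{6526}}{24914} \approx -4.8664 + 34.983 i$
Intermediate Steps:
$\frac{5617}{14517} + \frac{\left(- \frac{16195}{-29 - -1364} + \sqrt{564 - 7090}\right) \left(21560 + d{\left(-114,-140 \right)}\right)}{49828} = \frac{5617}{14517} + \frac{\left(- \frac{16195}{-29 - -1364} + \sqrt{564 - 7090}\right) \left(21560 + 18\right)}{49828} = 5617 \cdot \frac{1}{14517} + \left(- \frac{16195}{-29 + 1364} + \sqrt{-6526}\right) 21578 \cdot \frac{1}{49828} = \frac{5617}{14517} + \left(- \frac{16195}{1335} + i \sqrt{6526}\right) 21578 \cdot \frac{1}{49828} = \frac{5617}{14517} + \left(\left(-16195\right) \frac{1}{1335} + i \sqrt{6526}\right) 21578 \cdot \frac{1}{49828} = \frac{5617}{14517} + \left(- \frac{3239}{267} + i \sqrt{6526}\right) 21578 \cdot \frac{1}{49828} = \frac{5617}{14517} + \left(- \frac{69891142}{267} + 21578 i \sqrt{6526}\right) \frac{1}{49828} = \frac{5617}{14517} - \left(\frac{34945571}{6652038} - \frac{10789 i \sqrt{6526}}{24914}\right) = - \frac{156646785587}{32189211882} + \frac{10789 i \sqrt{6526}}{24914}$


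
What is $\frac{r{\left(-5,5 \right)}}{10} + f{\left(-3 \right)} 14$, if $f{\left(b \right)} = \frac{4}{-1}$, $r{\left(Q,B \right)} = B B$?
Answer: $- \frac{107}{2} \approx -53.5$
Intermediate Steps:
$r{\left(Q,B \right)} = B^{2}$
$f{\left(b \right)} = -4$ ($f{\left(b \right)} = 4 \left(-1\right) = -4$)
$\frac{r{\left(-5,5 \right)}}{10} + f{\left(-3 \right)} 14 = \frac{5^{2}}{10} - 56 = 25 \cdot \frac{1}{10} - 56 = \frac{5}{2} - 56 = - \frac{107}{2}$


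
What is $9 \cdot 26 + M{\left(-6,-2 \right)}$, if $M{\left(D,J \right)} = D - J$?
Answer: $230$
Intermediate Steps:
$9 \cdot 26 + M{\left(-6,-2 \right)} = 9 \cdot 26 - 4 = 234 + \left(-6 + 2\right) = 234 - 4 = 230$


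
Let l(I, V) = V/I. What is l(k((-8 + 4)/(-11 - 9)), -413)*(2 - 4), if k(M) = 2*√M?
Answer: 413*√5 ≈ 923.50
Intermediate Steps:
l(k((-8 + 4)/(-11 - 9)), -413)*(2 - 4) = (-413*1/(4*√(-1/(-11 - 9))))*(2 - 4) = -413*1/(4*√(-1/(-20)))*(-2) = -413*√5/2*(-2) = 413*√5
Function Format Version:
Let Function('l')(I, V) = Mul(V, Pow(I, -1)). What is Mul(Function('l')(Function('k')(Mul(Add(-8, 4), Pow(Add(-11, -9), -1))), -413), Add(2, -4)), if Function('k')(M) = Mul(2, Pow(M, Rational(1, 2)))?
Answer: Mul(413, Pow(5, Rational(1, 2))) ≈ 923.50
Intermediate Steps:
Mul(Function('l')(Function('k')(Mul(Add(-8, 4), Pow(Add(-11, -9), -1))), -413), Add(2, -4)) = Mul(Mul(-413, Pow(Mul(2, Pow(Mul(Add(-8, 4), Pow(Add(-11, -9), -1)), Rational(1, 2))), -1)), Add(2, -4)) = Mul(Mul(-413, Pow(Mul(2, Pow(Mul(-4, Pow(-20, -1)), Rational(1, 2))), -1)), -2) = Mul(Mul(-413, Pow(Mul(2, Pow(Mul(-4, Rational(-1, 20)), Rational(1, 2))), -1)), -2) = Mul(Mul(-413, Pow(Mul(2, Pow(Rational(1, 5), Rational(1, 2))), -1)), -2) = Mul(Mul(-413, Pow(Mul(2, Mul(Rational(1, 5), Pow(5, Rational(1, 2)))), -1)), -2) = Mul(Mul(-413, Pow(Mul(Rational(2, 5), Pow(5, Rational(1, 2))), -1)), -2) = Mul(Mul(-413, Mul(Rational(1, 2), Pow(5, Rational(1, 2)))), -2) = Mul(Mul(Rational(-413, 2), Pow(5, Rational(1, 2))), -2) = Mul(413, Pow(5, Rational(1, 2)))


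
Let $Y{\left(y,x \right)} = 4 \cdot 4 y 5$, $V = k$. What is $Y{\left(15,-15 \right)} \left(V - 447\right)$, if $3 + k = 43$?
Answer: $-488400$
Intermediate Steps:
$k = 40$ ($k = -3 + 43 = 40$)
$V = 40$
$Y{\left(y,x \right)} = 80 y$ ($Y{\left(y,x \right)} = 16 y 5 = 80 y$)
$Y{\left(15,-15 \right)} \left(V - 447\right) = 80 \cdot 15 \left(40 - 447\right) = 1200 \left(-407\right) = -488400$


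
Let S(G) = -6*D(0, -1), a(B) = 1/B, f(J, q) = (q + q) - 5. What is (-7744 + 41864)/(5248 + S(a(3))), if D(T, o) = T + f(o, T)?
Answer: 17060/2639 ≈ 6.4646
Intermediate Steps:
f(J, q) = -5 + 2*q (f(J, q) = 2*q - 5 = -5 + 2*q)
D(T, o) = -5 + 3*T (D(T, o) = T + (-5 + 2*T) = -5 + 3*T)
S(G) = 30 (S(G) = -6*(-5 + 3*0) = -6*(-5 + 0) = -6*(-5) = 30)
(-7744 + 41864)/(5248 + S(a(3))) = (-7744 + 41864)/(5248 + 30) = 34120/5278 = 34120*(1/5278) = 17060/2639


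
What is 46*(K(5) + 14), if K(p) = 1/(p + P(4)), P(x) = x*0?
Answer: 3266/5 ≈ 653.20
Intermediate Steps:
P(x) = 0
K(p) = 1/p (K(p) = 1/(p + 0) = 1/p)
46*(K(5) + 14) = 46*(1/5 + 14) = 46*(⅕ + 14) = 46*(71/5) = 3266/5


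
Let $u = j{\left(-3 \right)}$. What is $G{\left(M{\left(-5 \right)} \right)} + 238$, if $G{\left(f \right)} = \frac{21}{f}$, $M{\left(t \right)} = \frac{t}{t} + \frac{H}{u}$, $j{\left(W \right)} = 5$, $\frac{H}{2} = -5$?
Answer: $217$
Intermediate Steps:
$H = -10$ ($H = 2 \left(-5\right) = -10$)
$u = 5$
$M{\left(t \right)} = -1$ ($M{\left(t \right)} = \frac{t}{t} - \frac{10}{5} = 1 - 2 = -1$)
$G{\left(M{\left(-5 \right)} \right)} + 238 = \frac{21}{-1} + 238 = 21 \left(-1\right) + 238 = -21 + 238 = 217$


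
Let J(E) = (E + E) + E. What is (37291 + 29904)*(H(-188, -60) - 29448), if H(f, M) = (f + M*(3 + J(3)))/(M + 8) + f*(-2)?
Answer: -25380156255/13 ≈ -1.9523e+9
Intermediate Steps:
J(E) = 3*E (J(E) = 2*E + E = 3*E)
H(f, M) = -2*f + (f + 12*M)/(8 + M) (H(f, M) = (f + M*(3 + 3*3))/(M + 8) + f*(-2) = (f + M*(3 + 9))/(8 + M) - 2*f = (f + M*12)/(8 + M) - 2*f = (f + 12*M)/(8 + M) - 2*f = -2*f + (f + 12*M)/(8 + M))
(37291 + 29904)*(H(-188, -60) - 29448) = (37291 + 29904)*((-15*(-188) + 12*(-60) - 2*(-60)*(-188))/(8 - 60) - 29448) = 67195*((2820 - 720 - 22560)/(-52) - 29448) = 67195*(-1/52*(-20460) - 29448) = 67195*(5115/13 - 29448) = 67195*(-377709/13) = -25380156255/13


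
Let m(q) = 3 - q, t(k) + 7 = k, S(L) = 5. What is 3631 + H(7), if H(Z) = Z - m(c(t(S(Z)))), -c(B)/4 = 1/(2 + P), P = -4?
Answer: 3637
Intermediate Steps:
t(k) = -7 + k
c(B) = 2 (c(B) = -4/(2 - 4) = -4/(-2) = -4*(-1/2) = 2)
H(Z) = -1 + Z (H(Z) = Z - (3 - 1*2) = Z - (3 - 2) = Z - 1*1 = Z - 1 = -1 + Z)
3631 + H(7) = 3631 + (-1 + 7) = 3631 + 6 = 3637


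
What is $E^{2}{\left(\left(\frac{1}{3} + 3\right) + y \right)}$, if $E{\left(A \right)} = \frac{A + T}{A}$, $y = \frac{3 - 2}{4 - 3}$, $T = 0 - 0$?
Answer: $1$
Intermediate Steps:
$T = 0$ ($T = 0 + 0 = 0$)
$y = 1$ ($y = 1 \cdot 1^{-1} = 1 \cdot 1 = 1$)
$E{\left(A \right)} = 1$ ($E{\left(A \right)} = \frac{A + 0}{A} = \frac{A}{A} = 1$)
$E^{2}{\left(\left(\frac{1}{3} + 3\right) + y \right)} = 1^{2} = 1$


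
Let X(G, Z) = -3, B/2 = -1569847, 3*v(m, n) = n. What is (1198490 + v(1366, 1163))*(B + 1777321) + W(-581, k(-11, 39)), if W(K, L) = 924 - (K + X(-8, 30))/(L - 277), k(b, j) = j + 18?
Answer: -269497562803973/165 ≈ -1.6333e+12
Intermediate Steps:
v(m, n) = n/3
B = -3139694 (B = 2*(-1569847) = -3139694)
k(b, j) = 18 + j
W(K, L) = 924 - (-3 + K)/(-277 + L) (W(K, L) = 924 - (K - 3)/(L - 277) = 924 - (-3 + K)/(-277 + L))
(1198490 + v(1366, 1163))*(B + 1777321) + W(-581, k(-11, 39)) = (1198490 + (⅓)*1163)*(-3139694 + 1777321) + (-255945 - 1*(-581) + 924*(18 + 39))/(-277 + (18 + 39)) = (1198490 + 1163/3)*(-1362373) + (-255945 + 581 + 924*57)/(-277 + 57) = (3596633/3)*(-1362373) + (-255945 + 581 + 52668)/(-220) = -4899955690109/3 - 1/220*(-202696) = -4899955690109/3 + 50674/55 = -269497562803973/165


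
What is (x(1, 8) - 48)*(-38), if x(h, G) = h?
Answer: 1786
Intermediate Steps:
(x(1, 8) - 48)*(-38) = (1 - 48)*(-38) = -47*(-38) = 1786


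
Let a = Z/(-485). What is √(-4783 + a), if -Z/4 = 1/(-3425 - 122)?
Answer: 3*I*√1572764601280195/1720295 ≈ 69.159*I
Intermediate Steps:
Z = 4/3547 (Z = -4/(-3425 - 122) = -4/(-3547) = -4*(-1/3547) = 4/3547 ≈ 0.0011277)
a = -4/1720295 (a = (4/3547)/(-485) = (4/3547)*(-1/485) = -4/1720295 ≈ -2.3252e-6)
√(-4783 + a) = √(-4783 - 4/1720295) = √(-8228170989/1720295) = 3*I*√1572764601280195/1720295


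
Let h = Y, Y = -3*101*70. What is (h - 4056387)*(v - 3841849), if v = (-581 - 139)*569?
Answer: 17336021895813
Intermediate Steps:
Y = -21210 (Y = -303*70 = -21210)
h = -21210
v = -409680 (v = -720*569 = -409680)
(h - 4056387)*(v - 3841849) = (-21210 - 4056387)*(-409680 - 3841849) = -4077597*(-4251529) = 17336021895813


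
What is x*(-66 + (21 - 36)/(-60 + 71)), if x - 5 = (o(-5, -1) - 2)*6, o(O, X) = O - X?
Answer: 22971/11 ≈ 2088.3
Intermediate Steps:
x = -31 (x = 5 + ((-5 - 1*(-1)) - 2)*6 = 5 + ((-5 + 1) - 2)*6 = 5 + (-4 - 2)*6 = 5 - 6*6 = 5 - 36 = -31)
x*(-66 + (21 - 36)/(-60 + 71)) = -31*(-66 + (21 - 36)/(-60 + 71)) = -31*(-66 - 15/11) = -31*(-741/11) = 22971/11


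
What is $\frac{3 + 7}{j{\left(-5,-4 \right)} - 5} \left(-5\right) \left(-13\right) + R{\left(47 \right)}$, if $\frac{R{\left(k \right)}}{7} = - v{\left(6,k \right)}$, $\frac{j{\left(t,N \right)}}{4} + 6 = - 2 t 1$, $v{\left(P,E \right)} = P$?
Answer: $\frac{188}{11} \approx 17.091$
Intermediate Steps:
$j{\left(t,N \right)} = -24 - 8 t$ ($j{\left(t,N \right)} = -24 + 4 - 2 t 1 = -24 + 4 \left(- 2 t\right) = -24 - 8 t$)
$R{\left(k \right)} = -42$ ($R{\left(k \right)} = 7 \left(\left(-1\right) 6\right) = 7 \left(-6\right) = -42$)
$\frac{3 + 7}{j{\left(-5,-4 \right)} - 5} \left(-5\right) \left(-13\right) + R{\left(47 \right)} = \frac{3 + 7}{\left(-24 - -40\right) - 5} \left(-5\right) \left(-13\right) - 42 = \frac{10}{\left(-24 + 40\right) - 5} \left(-5\right) \left(-13\right) - 42 = \frac{10}{16 - 5} \left(-5\right) \left(-13\right) - 42 = \frac{10}{11} \left(-5\right) \left(-13\right) - 42 = \left(- \frac{50}{11}\right) \left(-13\right) - 42 = \frac{650}{11} - 42 = \frac{188}{11}$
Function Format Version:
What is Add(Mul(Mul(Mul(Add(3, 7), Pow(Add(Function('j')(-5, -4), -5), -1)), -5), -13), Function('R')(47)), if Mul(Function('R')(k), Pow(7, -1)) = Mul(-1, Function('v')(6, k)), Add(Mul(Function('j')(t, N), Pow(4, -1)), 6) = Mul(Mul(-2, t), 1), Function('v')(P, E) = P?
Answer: Rational(188, 11) ≈ 17.091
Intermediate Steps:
Function('j')(t, N) = Add(-24, Mul(-8, t)) (Function('j')(t, N) = Add(-24, Mul(4, Mul(Mul(-2, t), 1))) = Add(-24, Mul(4, Mul(-2, t))) = Add(-24, Mul(-8, t)))
Function('R')(k) = -42 (Function('R')(k) = Mul(7, Mul(-1, 6)) = Mul(7, -6) = -42)
Add(Mul(Mul(Mul(Add(3, 7), Pow(Add(Function('j')(-5, -4), -5), -1)), -5), -13), Function('R')(47)) = Add(Mul(Mul(Mul(Add(3, 7), Pow(Add(Add(-24, Mul(-8, -5)), -5), -1)), -5), -13), -42) = Add(Mul(Mul(Mul(10, Pow(Add(Add(-24, 40), -5), -1)), -5), -13), -42) = Add(Mul(Mul(Mul(10, Pow(Add(16, -5), -1)), -5), -13), -42) = Add(Mul(Mul(Mul(10, Pow(11, -1)), -5), -13), -42) = Add(Mul(Mul(Mul(10, Rational(1, 11)), -5), -13), -42) = Add(Mul(Mul(Rational(10, 11), -5), -13), -42) = Add(Mul(Rational(-50, 11), -13), -42) = Add(Rational(650, 11), -42) = Rational(188, 11)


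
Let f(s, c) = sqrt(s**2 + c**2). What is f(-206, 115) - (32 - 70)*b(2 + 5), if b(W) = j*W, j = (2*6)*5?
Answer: 15960 + sqrt(55661) ≈ 16196.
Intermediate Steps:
j = 60 (j = 12*5 = 60)
b(W) = 60*W
f(s, c) = sqrt(c**2 + s**2)
f(-206, 115) - (32 - 70)*b(2 + 5) = sqrt(115**2 + (-206)**2) - (32 - 70)*60*(2 + 5) = sqrt(13225 + 42436) - (-38)*60*7 = sqrt(55661) - (-38)*420 = sqrt(55661) - 1*(-15960) = sqrt(55661) + 15960 = 15960 + sqrt(55661)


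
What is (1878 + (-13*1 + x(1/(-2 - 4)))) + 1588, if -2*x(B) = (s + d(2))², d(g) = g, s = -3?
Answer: 6905/2 ≈ 3452.5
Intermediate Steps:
x(B) = -½ (x(B) = -(-3 + 2)²/2 = -½*(-1)² = -½*1 = -½)
(1878 + (-13*1 + x(1/(-2 - 4)))) + 1588 = (1878 + (-13*1 - ½)) + 1588 = (1878 + (-13 - ½)) + 1588 = (1878 - 27/2) + 1588 = 3729/2 + 1588 = 6905/2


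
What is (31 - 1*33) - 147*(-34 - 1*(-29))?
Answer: 733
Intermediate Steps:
(31 - 1*33) - 147*(-34 - 1*(-29)) = (31 - 33) - 147*(-34 + 29) = -2 - 147*(-5) = -2 + 735 = 733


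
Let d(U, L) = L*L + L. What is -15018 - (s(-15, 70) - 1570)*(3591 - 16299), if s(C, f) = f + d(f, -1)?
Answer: -19077018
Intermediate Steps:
d(U, L) = L + L**2 (d(U, L) = L**2 + L = L + L**2)
s(C, f) = f (s(C, f) = f - (1 - 1) = f - 1*0 = f + 0 = f)
-15018 - (s(-15, 70) - 1570)*(3591 - 16299) = -15018 - (70 - 1570)*(3591 - 16299) = -15018 - (-1500)*(-12708) = -15018 - 1*19062000 = -15018 - 19062000 = -19077018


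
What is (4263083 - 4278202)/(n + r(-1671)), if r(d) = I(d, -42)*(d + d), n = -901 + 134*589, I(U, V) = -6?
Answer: -15119/98077 ≈ -0.15415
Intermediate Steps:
n = 78025 (n = -901 + 78926 = 78025)
r(d) = -12*d (r(d) = -6*(d + d) = -12*d)
(4263083 - 4278202)/(n + r(-1671)) = (4263083 - 4278202)/(78025 - 12*(-1671)) = -15119/(78025 + 20052) = -15119/98077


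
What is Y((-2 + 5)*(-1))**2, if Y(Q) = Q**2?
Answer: 81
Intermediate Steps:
Y((-2 + 5)*(-1))**2 = (((-2 + 5)*(-1))**2)**2 = ((3*(-1))**2)**2 = ((-3)**2)**2 = 9**2 = 81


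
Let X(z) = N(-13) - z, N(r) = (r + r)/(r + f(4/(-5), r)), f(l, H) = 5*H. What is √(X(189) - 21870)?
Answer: 8*I*√3102/3 ≈ 148.52*I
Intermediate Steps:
N(r) = ⅓ (N(r) = (r + r)/(r + 5*r) = (2*r)/((6*r)) = (2*r)*(1/(6*r)) = ⅓)
X(z) = ⅓ - z
√(X(189) - 21870) = √((⅓ - 1*189) - 21870) = √((⅓ - 189) - 21870) = √(-566/3 - 21870) = √(-66176/3) = 8*I*√3102/3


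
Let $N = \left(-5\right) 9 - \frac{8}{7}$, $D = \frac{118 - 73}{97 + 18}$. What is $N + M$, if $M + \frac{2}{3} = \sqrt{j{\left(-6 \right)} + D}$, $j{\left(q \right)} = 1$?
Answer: $- \frac{983}{21} + \frac{4 \sqrt{46}}{23} \approx -45.63$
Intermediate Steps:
$D = \frac{9}{23}$ ($D = \frac{118 - 73}{115} = 45 \cdot \frac{1}{115} = \frac{9}{23} \approx 0.3913$)
$M = - \frac{2}{3} + \frac{4 \sqrt{46}}{23}$ ($M = - \frac{2}{3} + \sqrt{1 + \frac{9}{23}} = - \frac{2}{3} + \sqrt{\frac{32}{23}} = - \frac{2}{3} + \frac{4 \sqrt{46}}{23} \approx 0.51287$)
$N = - \frac{323}{7}$ ($N = -45 - \frac{8}{7} = - \frac{323}{7} \approx -46.143$)
$N + M = - \frac{323}{7} - \left(\frac{2}{3} - \frac{4 \sqrt{46}}{23}\right) = - \frac{983}{21} + \frac{4 \sqrt{46}}{23}$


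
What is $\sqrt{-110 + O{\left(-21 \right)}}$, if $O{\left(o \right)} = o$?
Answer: $i \sqrt{131} \approx 11.446 i$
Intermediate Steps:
$\sqrt{-110 + O{\left(-21 \right)}} = \sqrt{-110 - 21} = \sqrt{-131} = i \sqrt{131}$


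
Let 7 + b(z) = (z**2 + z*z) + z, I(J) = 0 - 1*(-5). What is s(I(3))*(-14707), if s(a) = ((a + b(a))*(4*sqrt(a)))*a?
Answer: -15589420*sqrt(5) ≈ -3.4859e+7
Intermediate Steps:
I(J) = 5 (I(J) = 0 + 5 = 5)
b(z) = -7 + z + 2*z**2 (b(z) = -7 + ((z**2 + z*z) + z) = -7 + ((z**2 + z**2) + z) = -7 + (2*z**2 + z) = -7 + (z + 2*z**2) = -7 + z + 2*z**2)
s(a) = 4*a**(3/2)*(-7 + 2*a + 2*a**2) (s(a) = ((a + (-7 + a + 2*a**2))*(4*sqrt(a)))*a = ((-7 + 2*a + 2*a**2)*(4*sqrt(a)))*a = (4*sqrt(a)*(-7 + 2*a + 2*a**2))*a = 4*a**(3/2)*(-7 + 2*a + 2*a**2))
s(I(3))*(-14707) = (5**(3/2)*(-28 + 8*5 + 8*5**2))*(-14707) = ((5*sqrt(5))*(-28 + 40 + 8*25))*(-14707) = ((5*sqrt(5))*(-28 + 40 + 200))*(-14707) = ((5*sqrt(5))*212)*(-14707) = (1060*sqrt(5))*(-14707) = -15589420*sqrt(5)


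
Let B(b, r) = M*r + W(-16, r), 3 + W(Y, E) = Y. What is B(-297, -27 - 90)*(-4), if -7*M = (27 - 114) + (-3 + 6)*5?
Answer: 34228/7 ≈ 4889.7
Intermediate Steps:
W(Y, E) = -3 + Y
M = 72/7 (M = -((27 - 114) + (-3 + 6)*5)/7 = -(-87 + 3*5)/7 = -(-87 + 15)/7 = -⅐*(-72) = 72/7 ≈ 10.286)
B(b, r) = -19 + 72*r/7 (B(b, r) = 72*r/7 + (-3 - 16) = 72*r/7 - 19 = -19 + 72*r/7)
B(-297, -27 - 90)*(-4) = (-19 + 72*(-27 - 90)/7)*(-4) = (-19 + (72/7)*(-117))*(-4) = (-19 - 8424/7)*(-4) = -8557/7*(-4) = 34228/7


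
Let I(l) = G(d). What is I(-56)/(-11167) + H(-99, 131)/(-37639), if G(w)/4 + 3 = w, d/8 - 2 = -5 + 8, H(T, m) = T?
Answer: -4465039/420314713 ≈ -0.010623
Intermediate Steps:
d = 40 (d = 16 + 8*(-5 + 8) = 16 + 8*3 = 16 + 24 = 40)
G(w) = -12 + 4*w
I(l) = 148 (I(l) = -12 + 4*40 = -12 + 160 = 148)
I(-56)/(-11167) + H(-99, 131)/(-37639) = 148/(-11167) - 99/(-37639) = 148*(-1/11167) - 99*(-1/37639) = -148/11167 + 99/37639 = -4465039/420314713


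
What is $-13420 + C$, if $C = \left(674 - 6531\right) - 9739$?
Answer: $-29016$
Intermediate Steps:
$C = -15596$ ($C = -5857 - 9739 = -15596$)
$-13420 + C = -13420 - 15596 = -29016$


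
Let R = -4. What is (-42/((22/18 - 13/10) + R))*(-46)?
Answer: -173880/367 ≈ -473.79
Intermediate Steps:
(-42/((22/18 - 13/10) + R))*(-46) = (-42/((22/18 - 13/10) - 4))*(-46) = (-42/((22*(1/18) - 13*1/10) - 4))*(-46) = (-42/((11/9 - 13/10) - 4))*(-46) = (-42/(-7/90 - 4))*(-46) = (-42/(-367/90))*(-46) = -90/367*(-42)*(-46) = (3780/367)*(-46) = -173880/367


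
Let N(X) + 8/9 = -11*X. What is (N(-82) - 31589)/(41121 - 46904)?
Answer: 276191/52047 ≈ 5.3066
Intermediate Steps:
N(X) = -8/9 - 11*X
(N(-82) - 31589)/(41121 - 46904) = ((-8/9 - 11*(-82)) - 31589)/(41121 - 46904) = ((-8/9 + 902) - 31589)/(-5783) = (8110/9 - 31589)*(-1/5783) = -276191/9*(-1/5783) = 276191/52047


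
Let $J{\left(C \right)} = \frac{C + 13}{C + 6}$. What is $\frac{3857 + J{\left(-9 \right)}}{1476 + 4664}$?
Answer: $\frac{11567}{18420} \approx 0.62796$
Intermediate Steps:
$J{\left(C \right)} = \frac{13 + C}{6 + C}$
$\frac{3857 + J{\left(-9 \right)}}{1476 + 4664} = \frac{3857 + \frac{13 - 9}{6 - 9}}{1476 + 4664} = \frac{3857 + \frac{1}{-3} \cdot 4}{6140} = \left(3857 - \frac{4}{3}\right) \frac{1}{6140} = \frac{11567}{3} \cdot \frac{1}{6140} = \frac{11567}{18420}$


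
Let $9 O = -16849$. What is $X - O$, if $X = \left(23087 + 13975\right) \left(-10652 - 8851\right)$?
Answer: $- \frac{6505364825}{9} \approx -7.2282 \cdot 10^{8}$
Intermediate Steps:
$O = - \frac{16849}{9}$ ($O = \frac{1}{9} \left(-16849\right) = - \frac{16849}{9} \approx -1872.1$)
$X = -722820186$ ($X = 37062 \left(-19503\right) = -722820186$)
$X - O = -722820186 - - \frac{16849}{9} = -722820186 + \frac{16849}{9} = - \frac{6505364825}{9}$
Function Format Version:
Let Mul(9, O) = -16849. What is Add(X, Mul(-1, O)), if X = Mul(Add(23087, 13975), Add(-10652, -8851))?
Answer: Rational(-6505364825, 9) ≈ -7.2282e+8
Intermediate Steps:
O = Rational(-16849, 9) (O = Mul(Rational(1, 9), -16849) = Rational(-16849, 9) ≈ -1872.1)
X = -722820186 (X = Mul(37062, -19503) = -722820186)
Add(X, Mul(-1, O)) = Add(-722820186, Mul(-1, Rational(-16849, 9))) = Add(-722820186, Rational(16849, 9)) = Rational(-6505364825, 9)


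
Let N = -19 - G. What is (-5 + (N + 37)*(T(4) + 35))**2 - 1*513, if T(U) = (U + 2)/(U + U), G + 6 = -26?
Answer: 12707173/4 ≈ 3.1768e+6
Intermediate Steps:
G = -32 (G = -6 - 26 = -32)
N = 13 (N = -19 - 1*(-32) = -19 + 32 = 13)
T(U) = (2 + U)/(2*U) (T(U) = (2 + U)/((2*U)) = (2 + U)*(1/(2*U)) = (2 + U)/(2*U))
(-5 + (N + 37)*(T(4) + 35))**2 - 1*513 = (-5 + (13 + 37)*((1/2)*(2 + 4)/4 + 35))**2 - 1*513 = (-5 + 50*((1/2)*(1/4)*6 + 35))**2 - 513 = (-5 + 50*(3/4 + 35))**2 - 513 = (-5 + 50*(143/4))**2 - 513 = (-5 + 3575/2)**2 - 513 = (3565/2)**2 - 513 = 12709225/4 - 513 = 12707173/4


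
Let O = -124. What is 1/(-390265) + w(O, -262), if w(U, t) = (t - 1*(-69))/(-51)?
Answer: 75321094/19903515 ≈ 3.7843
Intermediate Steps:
w(U, t) = -23/17 - t/51 (w(U, t) = (t + 69)*(-1/51) = (69 + t)*(-1/51) = -23/17 - t/51)
1/(-390265) + w(O, -262) = 1/(-390265) + (-23/17 - 1/51*(-262)) = -1/390265 + (-23/17 + 262/51) = -1/390265 + 193/51 = 75321094/19903515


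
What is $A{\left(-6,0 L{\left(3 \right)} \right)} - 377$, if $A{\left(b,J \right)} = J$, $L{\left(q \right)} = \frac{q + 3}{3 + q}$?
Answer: $-377$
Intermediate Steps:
$L{\left(q \right)} = 1$ ($L{\left(q \right)} = \frac{3 + q}{3 + q} = 1$)
$A{\left(-6,0 L{\left(3 \right)} \right)} - 377 = 0 \cdot 1 - 377 = 0 - 377 = -377$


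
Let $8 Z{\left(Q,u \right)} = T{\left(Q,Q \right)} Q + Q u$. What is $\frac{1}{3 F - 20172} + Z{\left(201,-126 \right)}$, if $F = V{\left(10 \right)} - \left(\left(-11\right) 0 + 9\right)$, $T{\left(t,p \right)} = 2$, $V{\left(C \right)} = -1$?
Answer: $- \frac{31469666}{10101} \approx -3115.5$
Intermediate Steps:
$F = -10$ ($F = -1 - \left(\left(-11\right) 0 + 9\right) = -1 - \left(0 + 9\right) = -1 - 9 = -10$)
$Z{\left(Q,u \right)} = \frac{Q}{4} + \frac{Q u}{8}$ ($Z{\left(Q,u \right)} = \frac{2 Q + Q u}{8} = \frac{Q}{4} + \frac{Q u}{8}$)
$\frac{1}{3 F - 20172} + Z{\left(201,-126 \right)} = \frac{1}{3 \left(-10\right) - 20172} + \frac{1}{8} \cdot 201 \left(2 - 126\right) = \frac{1}{-30 - 20172} + \frac{1}{8} \cdot 201 \left(-124\right) = \frac{1}{-20202} - \frac{6231}{2} = - \frac{1}{20202} - \frac{6231}{2} = - \frac{31469666}{10101}$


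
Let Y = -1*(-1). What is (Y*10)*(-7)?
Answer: -70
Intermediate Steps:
Y = 1
(Y*10)*(-7) = (1*10)*(-7) = 10*(-7) = -70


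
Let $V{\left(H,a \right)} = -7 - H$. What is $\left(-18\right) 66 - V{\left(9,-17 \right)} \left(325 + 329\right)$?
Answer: $9276$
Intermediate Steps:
$\left(-18\right) 66 - V{\left(9,-17 \right)} \left(325 + 329\right) = \left(-18\right) 66 - \left(-7 - 9\right) \left(325 + 329\right) = -1188 - \left(-7 - 9\right) 654 = -1188 - \left(-16\right) 654 = -1188 - -10464 = -1188 + 10464 = 9276$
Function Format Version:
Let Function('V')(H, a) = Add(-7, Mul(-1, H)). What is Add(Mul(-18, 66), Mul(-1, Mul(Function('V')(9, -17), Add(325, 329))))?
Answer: 9276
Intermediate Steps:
Add(Mul(-18, 66), Mul(-1, Mul(Function('V')(9, -17), Add(325, 329)))) = Add(Mul(-18, 66), Mul(-1, Mul(Add(-7, Mul(-1, 9)), Add(325, 329)))) = Add(-1188, Mul(-1, Mul(Add(-7, -9), 654))) = Add(-1188, Mul(-1, Mul(-16, 654))) = Add(-1188, Mul(-1, -10464)) = Add(-1188, 10464) = 9276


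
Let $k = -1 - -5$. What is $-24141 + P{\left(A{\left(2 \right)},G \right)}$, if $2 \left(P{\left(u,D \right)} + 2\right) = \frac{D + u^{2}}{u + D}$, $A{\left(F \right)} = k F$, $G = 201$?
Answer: $- \frac{10091509}{418} \approx -24142.0$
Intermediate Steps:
$k = 4$ ($k = -1 + 5 = 4$)
$A{\left(F \right)} = 4 F$
$P{\left(u,D \right)} = -2 + \frac{D + u^{2}}{2 \left(D + u\right)}$ ($P{\left(u,D \right)} = -2 + \frac{\left(D + u^{2}\right) \frac{1}{u + D}}{2} = -2 + \frac{\left(D + u^{2}\right) \frac{1}{D + u}}{2} = -2 + \frac{\frac{1}{D + u} \left(D + u^{2}\right)}{2} = -2 + \frac{D + u^{2}}{2 \left(D + u\right)}$)
$-24141 + P{\left(A{\left(2 \right)},G \right)} = -24141 + \frac{\left(4 \cdot 2\right)^{2} - 4 \cdot 4 \cdot 2 - 603}{2 \left(201 + 4 \cdot 2\right)} = -24141 + \frac{8^{2} - 32 - 603}{2 \left(201 + 8\right)} = -24141 + \frac{64 - 32 - 603}{2 \cdot 209} = -24141 + \frac{1}{2} \cdot \frac{1}{209} \left(-571\right) = -24141 - \frac{571}{418} = - \frac{10091509}{418}$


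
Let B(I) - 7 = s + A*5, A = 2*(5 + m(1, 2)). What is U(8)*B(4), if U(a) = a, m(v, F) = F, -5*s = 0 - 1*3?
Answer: 3104/5 ≈ 620.80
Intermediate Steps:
s = 3/5 (s = -(0 - 1*3)/5 = -(0 - 3)/5 = -1/5*(-3) = 3/5 ≈ 0.60000)
A = 14 (A = 2*(5 + 2) = 2*7 = 14)
B(I) = 388/5 (B(I) = 7 + (3/5 + 14*5) = 7 + (3/5 + 70) = 7 + 353/5 = 388/5)
U(8)*B(4) = 8*(388/5) = 3104/5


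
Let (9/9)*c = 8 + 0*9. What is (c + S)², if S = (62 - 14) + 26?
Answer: 6724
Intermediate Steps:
c = 8 (c = 8 + 0*9 = 8 + 0 = 8)
S = 74 (S = 48 + 26 = 74)
(c + S)² = (8 + 74)² = 82² = 6724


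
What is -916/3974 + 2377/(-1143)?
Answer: -5246593/2271141 ≈ -2.3101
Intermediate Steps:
-916/3974 + 2377/(-1143) = -916*1/3974 + 2377*(-1/1143) = -458/1987 - 2377/1143 = -5246593/2271141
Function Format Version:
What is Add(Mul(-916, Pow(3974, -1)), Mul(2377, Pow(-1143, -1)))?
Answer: Rational(-5246593, 2271141) ≈ -2.3101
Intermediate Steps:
Add(Mul(-916, Pow(3974, -1)), Mul(2377, Pow(-1143, -1))) = Add(Mul(-916, Rational(1, 3974)), Mul(2377, Rational(-1, 1143))) = Add(Rational(-458, 1987), Rational(-2377, 1143)) = Rational(-5246593, 2271141)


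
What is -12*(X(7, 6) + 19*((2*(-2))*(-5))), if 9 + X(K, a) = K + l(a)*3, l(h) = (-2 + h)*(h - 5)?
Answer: -4680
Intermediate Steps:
l(h) = (-5 + h)*(-2 + h) (l(h) = (-2 + h)*(-5 + h) = (-5 + h)*(-2 + h))
X(K, a) = 21 + K - 21*a + 3*a² (X(K, a) = -9 + (K + (10 + a² - 7*a)*3) = -9 + (K + (30 - 21*a + 3*a²)) = -9 + (30 + K - 21*a + 3*a²) = 21 + K - 21*a + 3*a²)
-12*(X(7, 6) + 19*((2*(-2))*(-5))) = -12*((21 + 7 - 21*6 + 3*6²) + 19*((2*(-2))*(-5))) = -12*((21 + 7 - 126 + 3*36) + 19*(-4*(-5))) = -12*((21 + 7 - 126 + 108) + 19*20) = -12*(10 + 380) = -12*390 = -4680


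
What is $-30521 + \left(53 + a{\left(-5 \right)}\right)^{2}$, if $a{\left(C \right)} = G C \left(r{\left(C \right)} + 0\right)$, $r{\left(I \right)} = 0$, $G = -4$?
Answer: $-27712$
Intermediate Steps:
$a{\left(C \right)} = 0$ ($a{\left(C \right)} = - 4 C \left(0 + 0\right) = - 4 C 0 = 0$)
$-30521 + \left(53 + a{\left(-5 \right)}\right)^{2} = -30521 + \left(53 + 0\right)^{2} = -30521 + 53^{2} = -30521 + 2809 = -27712$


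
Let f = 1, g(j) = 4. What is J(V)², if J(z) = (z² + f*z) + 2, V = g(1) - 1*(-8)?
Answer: 24964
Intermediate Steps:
V = 12 (V = 4 - 1*(-8) = 4 + 8 = 12)
J(z) = 2 + z + z² (J(z) = (z² + 1*z) + 2 = (z² + z) + 2 = (z + z²) + 2 = 2 + z + z²)
J(V)² = (2 + 12 + 12²)² = (2 + 12 + 144)² = 158² = 24964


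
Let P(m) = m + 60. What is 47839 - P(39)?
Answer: 47740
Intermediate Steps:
P(m) = 60 + m
47839 - P(39) = 47839 - (60 + 39) = 47839 - 1*99 = 47839 - 99 = 47740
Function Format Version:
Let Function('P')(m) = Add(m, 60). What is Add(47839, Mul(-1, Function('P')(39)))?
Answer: 47740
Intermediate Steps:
Function('P')(m) = Add(60, m)
Add(47839, Mul(-1, Function('P')(39))) = Add(47839, Mul(-1, Add(60, 39))) = Add(47839, Mul(-1, 99)) = Add(47839, -99) = 47740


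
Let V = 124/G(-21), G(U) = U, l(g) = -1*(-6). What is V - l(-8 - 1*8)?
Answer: -250/21 ≈ -11.905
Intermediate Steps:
l(g) = 6
V = -124/21 (V = 124/(-21) = 124*(-1/21) = -124/21 ≈ -5.9048)
V - l(-8 - 1*8) = -124/21 - 1*6 = -124/21 - 6 = -250/21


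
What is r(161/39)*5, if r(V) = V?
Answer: 805/39 ≈ 20.641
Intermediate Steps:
r(161/39)*5 = (161/39)*5 = 805/39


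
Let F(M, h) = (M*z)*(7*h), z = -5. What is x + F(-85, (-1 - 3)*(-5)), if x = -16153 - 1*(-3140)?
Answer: 46487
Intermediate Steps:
F(M, h) = -35*M*h (F(M, h) = (M*(-5))*(7*h) = (-5*M)*(7*h) = -35*M*h)
x = -13013 (x = -16153 + 3140 = -13013)
x + F(-85, (-1 - 3)*(-5)) = -13013 - 35*(-85)*(-1 - 3)*(-5) = -13013 - 35*(-85)*(-4*(-5)) = -13013 - 35*(-85)*20 = -13013 + 59500 = 46487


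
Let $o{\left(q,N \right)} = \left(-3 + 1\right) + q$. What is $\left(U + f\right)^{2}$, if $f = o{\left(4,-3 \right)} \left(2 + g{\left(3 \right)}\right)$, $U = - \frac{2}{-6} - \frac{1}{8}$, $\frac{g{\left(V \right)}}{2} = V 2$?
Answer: $\frac{458329}{576} \approx 795.71$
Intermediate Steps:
$g{\left(V \right)} = 4 V$ ($g{\left(V \right)} = 2 V 2 = 2 \cdot 2 V = 4 V$)
$o{\left(q,N \right)} = -2 + q$
$U = \frac{5}{24}$ ($U = \left(-2\right) \left(- \frac{1}{6}\right) - \frac{1}{8} = \frac{1}{3} - \frac{1}{8} = \frac{5}{24} \approx 0.20833$)
$f = 28$ ($f = \left(-2 + 4\right) \left(2 + 4 \cdot 3\right) = 2 \left(2 + 12\right) = 2 \cdot 14 = 28$)
$\left(U + f\right)^{2} = \left(\frac{5}{24} + 28\right)^{2} = \left(\frac{677}{24}\right)^{2} = \frac{458329}{576}$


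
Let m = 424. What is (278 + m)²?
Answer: 492804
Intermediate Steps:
(278 + m)² = (278 + 424)² = 702² = 492804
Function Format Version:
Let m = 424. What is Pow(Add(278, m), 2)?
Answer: 492804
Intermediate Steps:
Pow(Add(278, m), 2) = Pow(Add(278, 424), 2) = Pow(702, 2) = 492804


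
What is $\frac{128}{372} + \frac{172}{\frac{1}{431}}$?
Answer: $\frac{6894308}{93} \approx 74132.0$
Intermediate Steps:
$\frac{128}{372} + \frac{172}{\frac{1}{431}} = 128 \cdot \frac{1}{372} + 172 \frac{1}{\frac{1}{431}} = \frac{32}{93} + 172 \cdot 431 = \frac{32}{93} + 74132 = \frac{6894308}{93}$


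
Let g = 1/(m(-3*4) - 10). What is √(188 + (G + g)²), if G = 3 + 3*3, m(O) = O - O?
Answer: √32961/10 ≈ 18.155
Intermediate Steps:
m(O) = 0
g = -⅒ (g = 1/(0 - 10) = 1/(-10) = -⅒ ≈ -0.10000)
G = 12 (G = 3 + 9 = 12)
√(188 + (G + g)²) = √(188 + (12 - ⅒)²) = √(188 + (119/10)²) = √(188 + 14161/100) = √(32961/100) = √32961/10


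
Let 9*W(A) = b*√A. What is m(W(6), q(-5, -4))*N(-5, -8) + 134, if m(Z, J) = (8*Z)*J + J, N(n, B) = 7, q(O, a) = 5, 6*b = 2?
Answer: 169 + 280*√6/27 ≈ 194.40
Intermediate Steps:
b = ⅓ (b = (⅙)*2 = ⅓ ≈ 0.33333)
W(A) = √A/27 (W(A) = (√A/3)/9 = √A/27)
m(Z, J) = J + 8*J*Z (m(Z, J) = 8*J*Z + J = J + 8*J*Z)
m(W(6), q(-5, -4))*N(-5, -8) + 134 = (5*(1 + 8*(√6/27)))*7 + 134 = (5*(1 + 8*√6/27))*7 + 134 = (5 + 40*√6/27)*7 + 134 = (35 + 280*√6/27) + 134 = 169 + 280*√6/27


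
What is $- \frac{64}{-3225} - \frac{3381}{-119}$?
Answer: $\frac{1558763}{54825} \approx 28.432$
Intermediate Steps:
$- \frac{64}{-3225} - \frac{3381}{-119} = \left(-64\right) \left(- \frac{1}{3225}\right) - - \frac{483}{17} = \frac{64}{3225} + \frac{483}{17} = \frac{1558763}{54825}$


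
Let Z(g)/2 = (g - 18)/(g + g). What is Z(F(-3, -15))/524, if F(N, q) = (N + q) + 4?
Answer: 4/917 ≈ 0.0043620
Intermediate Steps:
F(N, q) = 4 + N + q
Z(g) = (-18 + g)/g (Z(g) = 2*((g - 18)/(g + g)) = 2*((-18 + g)/((2*g))) = 2*((-18 + g)*(1/(2*g))) = 2*((-18 + g)/(2*g)) = (-18 + g)/g)
Z(F(-3, -15))/524 = ((-18 + (4 - 3 - 15))/(4 - 3 - 15))/524 = ((-18 - 14)/(-14))*(1/524) = -1/14*(-32)*(1/524) = (16/7)*(1/524) = 4/917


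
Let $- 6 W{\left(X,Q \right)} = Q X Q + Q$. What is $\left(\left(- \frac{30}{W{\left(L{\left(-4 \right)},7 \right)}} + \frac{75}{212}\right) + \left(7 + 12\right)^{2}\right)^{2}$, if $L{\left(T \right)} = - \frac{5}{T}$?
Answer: $\frac{49310127161689}{372181264} \approx 1.3249 \cdot 10^{5}$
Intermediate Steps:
$W{\left(X,Q \right)} = - \frac{Q}{6} - \frac{X Q^{2}}{6}$ ($W{\left(X,Q \right)} = - \frac{Q X Q + Q}{6} = - \frac{X Q^{2} + Q}{6} = - \frac{Q + X Q^{2}}{6} = - \frac{Q}{6} - \frac{X Q^{2}}{6}$)
$\left(\left(- \frac{30}{W{\left(L{\left(-4 \right)},7 \right)}} + \frac{75}{212}\right) + \left(7 + 12\right)^{2}\right)^{2} = \left(\left(- \frac{30}{\left(- \frac{1}{6}\right) 7 \left(1 + 7 \left(- \frac{5}{-4}\right)\right)} + \frac{75}{212}\right) + \left(7 + 12\right)^{2}\right)^{2} = \left(\left(- \frac{30}{\left(- \frac{1}{6}\right) 7 \left(1 + 7 \left(\left(-5\right) \left(- \frac{1}{4}\right)\right)\right)} + 75 \cdot \frac{1}{212}\right) + 19^{2}\right)^{2} = \left(\left(- \frac{30}{\left(- \frac{1}{6}\right) 7 \left(1 + 7 \cdot \frac{5}{4}\right)} + \frac{75}{212}\right) + 361\right)^{2} = \left(\left(- \frac{30}{\left(- \frac{1}{6}\right) 7 \left(1 + \frac{35}{4}\right)} + \frac{75}{212}\right) + 361\right)^{2} = \left(\left(- \frac{30}{\left(- \frac{1}{6}\right) 7 \cdot \frac{39}{4}} + \frac{75}{212}\right) + 361\right)^{2} = \left(\left(- \frac{30}{- \frac{91}{8}} + \frac{75}{212}\right) + 361\right)^{2} = \left(\left(\left(-30\right) \left(- \frac{8}{91}\right) + \frac{75}{212}\right) + 361\right)^{2} = \left(\left(\frac{240}{91} + \frac{75}{212}\right) + 361\right)^{2} = \left(\frac{57705}{19292} + 361\right)^{2} = \left(\frac{7022117}{19292}\right)^{2} = \frac{49310127161689}{372181264}$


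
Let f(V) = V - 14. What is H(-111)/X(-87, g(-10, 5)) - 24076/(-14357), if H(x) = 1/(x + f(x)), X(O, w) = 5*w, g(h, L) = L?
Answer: 142034043/84706300 ≈ 1.6768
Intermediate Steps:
f(V) = -14 + V
H(x) = 1/(-14 + 2*x) (H(x) = 1/(x + (-14 + x)) = 1/(-14 + 2*x))
H(-111)/X(-87, g(-10, 5)) - 24076/(-14357) = (1/(2*(-7 - 111)))/((5*5)) - 24076/(-14357) = ((1/2)/(-118))/25 - 24076*(-1/14357) = ((1/2)*(-1/118))*(1/25) + 24076/14357 = -1/236*1/25 + 24076/14357 = -1/5900 + 24076/14357 = 142034043/84706300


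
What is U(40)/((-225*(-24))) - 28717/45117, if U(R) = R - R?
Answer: -28717/45117 ≈ -0.63650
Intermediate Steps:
U(R) = 0
U(40)/((-225*(-24))) - 28717/45117 = 0/((-225*(-24))) - 28717/45117 = 0/5400 - 28717*1/45117 = 0*(1/5400) - 28717/45117 = 0 - 28717/45117 = -28717/45117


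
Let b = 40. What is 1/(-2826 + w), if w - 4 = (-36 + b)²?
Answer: -1/2806 ≈ -0.00035638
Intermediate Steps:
w = 20 (w = 4 + (-36 + 40)² = 4 + 4² = 4 + 16 = 20)
1/(-2826 + w) = 1/(-2826 + 20) = 1/(-2806) = -1/2806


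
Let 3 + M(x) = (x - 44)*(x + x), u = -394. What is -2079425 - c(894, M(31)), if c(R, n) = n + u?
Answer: -2078222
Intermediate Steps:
M(x) = -3 + 2*x*(-44 + x) (M(x) = -3 + (x - 44)*(x + x) = -3 + (-44 + x)*(2*x) = -3 + 2*x*(-44 + x))
c(R, n) = -394 + n (c(R, n) = n - 394 = -394 + n)
-2079425 - c(894, M(31)) = -2079425 - (-394 + (-3 - 88*31 + 2*31**2)) = -2079425 - (-394 + (-3 - 2728 + 2*961)) = -2079425 - (-394 + (-3 - 2728 + 1922)) = -2079425 - (-394 - 809) = -2079425 - 1*(-1203) = -2079425 + 1203 = -2078222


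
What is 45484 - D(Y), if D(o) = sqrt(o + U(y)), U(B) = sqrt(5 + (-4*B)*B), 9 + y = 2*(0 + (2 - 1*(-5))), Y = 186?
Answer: 45484 - sqrt(186 + I*sqrt(95)) ≈ 45470.0 - 0.35721*I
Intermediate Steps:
y = 5 (y = -9 + 2*(0 + (2 - 1*(-5))) = -9 + 2*(0 + (2 + 5)) = -9 + 2*(0 + 7) = -9 + 2*7 = -9 + 14 = 5)
U(B) = sqrt(5 - 4*B**2)
D(o) = sqrt(o + I*sqrt(95)) (D(o) = sqrt(o + sqrt(5 - 4*5**2)) = sqrt(o + sqrt(5 - 4*25)) = sqrt(o + sqrt(5 - 100)) = sqrt(o + sqrt(-95)) = sqrt(o + I*sqrt(95)))
45484 - D(Y) = 45484 - sqrt(186 + I*sqrt(95))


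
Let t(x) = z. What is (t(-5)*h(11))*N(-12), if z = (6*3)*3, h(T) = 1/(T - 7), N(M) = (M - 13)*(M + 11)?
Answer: 675/2 ≈ 337.50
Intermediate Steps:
N(M) = (-13 + M)*(11 + M)
h(T) = 1/(-7 + T)
z = 54 (z = 18*3 = 54)
t(x) = 54
(t(-5)*h(11))*N(-12) = (54/(-7 + 11))*(-143 + (-12)**2 - 2*(-12)) = (54/4)*(-143 + 144 + 24) = (54*(1/4))*25 = (27/2)*25 = 675/2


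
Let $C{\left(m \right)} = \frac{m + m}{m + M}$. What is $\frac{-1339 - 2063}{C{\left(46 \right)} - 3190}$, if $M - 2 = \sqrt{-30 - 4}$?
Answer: $\frac{3169730151}{2970444523} - \frac{39123 i \sqrt{34}}{2970444523} \approx 1.0671 - 7.6798 \cdot 10^{-5} i$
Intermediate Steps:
$M = 2 + i \sqrt{34}$ ($M = 2 + \sqrt{-30 - 4} = 2 + \sqrt{-34} = 2 + i \sqrt{34} \approx 2.0 + 5.831 i$)
$C{\left(m \right)} = \frac{2 m}{2 + m + i \sqrt{34}}$ ($C{\left(m \right)} = \frac{m + m}{m + \left(2 + i \sqrt{34}\right)} = \frac{2 m}{2 + m + i \sqrt{34}}$)
$\frac{-1339 - 2063}{C{\left(46 \right)} - 3190} = \frac{-1339 - 2063}{2 \cdot 46 \frac{1}{2 + 46 + i \sqrt{34}} - 3190} = - \frac{3402}{2 \cdot 46 \frac{1}{48 + i \sqrt{34}} - 3190} = - \frac{3402}{\frac{92}{48 + i \sqrt{34}} - 3190} = - \frac{3402}{-3190 + \frac{92}{48 + i \sqrt{34}}}$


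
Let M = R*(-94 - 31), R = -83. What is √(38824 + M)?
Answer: √49199 ≈ 221.81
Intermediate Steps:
M = 10375 (M = -83*(-94 - 31) = -83*(-125) = 10375)
√(38824 + M) = √(38824 + 10375) = √49199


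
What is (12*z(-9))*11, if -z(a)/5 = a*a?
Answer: -53460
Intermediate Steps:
z(a) = -5*a² (z(a) = -5*a*a = -5*a²)
(12*z(-9))*11 = (12*(-5*(-9)²))*11 = (12*(-5*81))*11 = (12*(-405))*11 = -4860*11 = -53460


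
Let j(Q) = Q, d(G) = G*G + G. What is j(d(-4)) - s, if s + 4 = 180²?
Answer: -32384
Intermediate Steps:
s = 32396 (s = -4 + 180² = -4 + 32400 = 32396)
d(G) = G + G² (d(G) = G² + G = G + G²)
j(d(-4)) - s = -4*(1 - 4) - 1*32396 = -4*(-3) - 32396 = 12 - 32396 = -32384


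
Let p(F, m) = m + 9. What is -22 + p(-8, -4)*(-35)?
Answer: -197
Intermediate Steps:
p(F, m) = 9 + m
-22 + p(-8, -4)*(-35) = -22 + (9 - 4)*(-35) = -22 + 5*(-35) = -22 - 175 = -197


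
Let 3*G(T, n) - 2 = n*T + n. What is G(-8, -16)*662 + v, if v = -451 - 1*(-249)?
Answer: 24954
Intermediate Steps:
v = -202 (v = -451 + 249 = -202)
G(T, n) = 2/3 + n/3 + T*n/3 (G(T, n) = 2/3 + (n*T + n)/3 = 2/3 + (T*n + n)/3 = 2/3 + (n + T*n)/3 = 2/3 + (n/3 + T*n/3) = 2/3 + n/3 + T*n/3)
G(-8, -16)*662 + v = (2/3 + (1/3)*(-16) + (1/3)*(-8)*(-16))*662 - 202 = (2/3 - 16/3 + 128/3)*662 - 202 = 38*662 - 202 = 25156 - 202 = 24954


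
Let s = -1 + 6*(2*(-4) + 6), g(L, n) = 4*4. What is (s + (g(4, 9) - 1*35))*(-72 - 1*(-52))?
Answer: 640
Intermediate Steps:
g(L, n) = 16
s = -13 (s = -1 + 6*(-8 + 6) = -1 + 6*(-2) = -1 - 12 = -13)
(s + (g(4, 9) - 1*35))*(-72 - 1*(-52)) = (-13 + (16 - 1*35))*(-72 - 1*(-52)) = (-13 + (16 - 35))*(-72 + 52) = (-13 - 19)*(-20) = -32*(-20) = 640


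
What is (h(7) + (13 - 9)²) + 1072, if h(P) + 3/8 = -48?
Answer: 8317/8 ≈ 1039.6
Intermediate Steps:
h(P) = -387/8 (h(P) = -3/8 - 48 = -387/8)
(h(7) + (13 - 9)²) + 1072 = (-387/8 + (13 - 9)²) + 1072 = (-387/8 + 4²) + 1072 = (-387/8 + 16) + 1072 = -259/8 + 1072 = 8317/8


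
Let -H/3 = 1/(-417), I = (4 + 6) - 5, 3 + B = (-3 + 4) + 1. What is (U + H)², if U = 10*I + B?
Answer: 46403344/19321 ≈ 2401.7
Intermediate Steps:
B = -1 (B = -3 + ((-3 + 4) + 1) = -3 + (1 + 1) = -3 + 2 = -1)
I = 5 (I = 10 - 5 = 5)
H = 1/139 (H = -3/(-417) = -3*(-1/417) = 1/139 ≈ 0.0071942)
U = 49 (U = 10*5 - 1 = 50 - 1 = 49)
(U + H)² = (49 + 1/139)² = (6812/139)² = 46403344/19321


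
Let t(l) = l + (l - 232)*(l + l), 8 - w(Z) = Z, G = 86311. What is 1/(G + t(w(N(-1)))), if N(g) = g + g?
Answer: 1/81881 ≈ 1.2213e-5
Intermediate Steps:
N(g) = 2*g
w(Z) = 8 - Z
t(l) = l + 2*l*(-232 + l) (t(l) = l + (-232 + l)*(2*l) = l + 2*l*(-232 + l))
1/(G + t(w(N(-1)))) = 1/(86311 + (8 - 2*(-1))*(-463 + 2*(8 - 2*(-1)))) = 1/(86311 + (8 - 1*(-2))*(-463 + 2*(8 - 1*(-2)))) = 1/(86311 + (8 + 2)*(-463 + 2*(8 + 2))) = 1/(86311 + 10*(-463 + 2*10)) = 1/(86311 + 10*(-463 + 20)) = 1/(86311 + 10*(-443)) = 1/(86311 - 4430) = 1/81881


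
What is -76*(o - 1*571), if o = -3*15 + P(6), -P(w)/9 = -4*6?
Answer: 30400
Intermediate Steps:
P(w) = 216 (P(w) = -(-36)*6 = -9*(-24) = 216)
o = 171 (o = -3*15 + 216 = -45 + 216 = 171)
-76*(o - 1*571) = -76*(171 - 1*571) = -76*(171 - 571) = -76*(-400) = 30400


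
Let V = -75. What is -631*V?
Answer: 47325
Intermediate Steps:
-631*V = -631*(-75) = 47325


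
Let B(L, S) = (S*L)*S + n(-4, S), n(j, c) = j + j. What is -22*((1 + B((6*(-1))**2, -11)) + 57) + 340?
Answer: -96592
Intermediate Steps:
n(j, c) = 2*j
B(L, S) = -8 + L*S**2 (B(L, S) = (S*L)*S + 2*(-4) = (L*S)*S - 8 = L*S**2 - 8 = -8 + L*S**2)
-22*((1 + B((6*(-1))**2, -11)) + 57) + 340 = -22*((1 + (-8 + (6*(-1))**2*(-11)**2)) + 57) + 340 = -22*((1 + (-8 + (-6)**2*121)) + 57) + 340 = -22*((1 + (-8 + 36*121)) + 57) + 340 = -22*((1 + (-8 + 4356)) + 57) + 340 = -22*((1 + 4348) + 57) + 340 = -22*(4349 + 57) + 340 = -22*4406 + 340 = -96932 + 340 = -96592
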